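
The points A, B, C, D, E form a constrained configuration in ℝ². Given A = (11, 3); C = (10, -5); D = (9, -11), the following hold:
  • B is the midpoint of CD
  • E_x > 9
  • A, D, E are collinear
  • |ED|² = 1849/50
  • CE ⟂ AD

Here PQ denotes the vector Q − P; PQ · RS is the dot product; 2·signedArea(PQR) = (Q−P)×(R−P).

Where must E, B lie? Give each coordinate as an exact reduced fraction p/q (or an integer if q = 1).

1. E_x = 493/50  [A, D, E are collinear ∩ CE ⟂ AD]
2. E_y = -249/50  [A, D, E are collinear ∩ CE ⟂ AD]
   → E = (493/50, -249/50)
3. B_x = 19/2  [B is the midpoint of CD]
4. B_y = -8  [B is the midpoint of CD]
   → B = (19/2, -8)

B = (19/2, -8)
E = (493/50, -249/50)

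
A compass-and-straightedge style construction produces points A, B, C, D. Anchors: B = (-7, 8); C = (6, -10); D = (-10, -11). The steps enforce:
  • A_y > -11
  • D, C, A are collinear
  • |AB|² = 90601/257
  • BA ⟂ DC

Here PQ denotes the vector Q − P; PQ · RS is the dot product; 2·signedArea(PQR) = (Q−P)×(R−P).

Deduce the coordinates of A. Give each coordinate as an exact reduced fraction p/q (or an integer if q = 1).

A = (-1498/257, -2760/257)

1. A_x = -1498/257  [D, C, A are collinear ∩ BA ⟂ DC]
2. A_y = -2760/257  [D, C, A are collinear ∩ BA ⟂ DC]
   → A = (-1498/257, -2760/257)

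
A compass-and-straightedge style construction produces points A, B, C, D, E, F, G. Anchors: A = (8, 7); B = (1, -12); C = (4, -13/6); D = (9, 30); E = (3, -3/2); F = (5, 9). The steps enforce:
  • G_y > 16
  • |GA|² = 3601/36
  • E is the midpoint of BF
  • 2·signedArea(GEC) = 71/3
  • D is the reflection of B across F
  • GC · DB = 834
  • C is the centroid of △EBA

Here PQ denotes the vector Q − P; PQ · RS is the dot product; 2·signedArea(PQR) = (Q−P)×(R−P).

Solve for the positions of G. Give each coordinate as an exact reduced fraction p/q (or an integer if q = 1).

1. G_x = 12  [GC · DB = 834 ∩ 2·signedArea(GEC) = 71/3]
2. G_y = 97/6  [GC · DB = 834 ∩ 2·signedArea(GEC) = 71/3]
   → G = (12, 97/6)

G = (12, 97/6)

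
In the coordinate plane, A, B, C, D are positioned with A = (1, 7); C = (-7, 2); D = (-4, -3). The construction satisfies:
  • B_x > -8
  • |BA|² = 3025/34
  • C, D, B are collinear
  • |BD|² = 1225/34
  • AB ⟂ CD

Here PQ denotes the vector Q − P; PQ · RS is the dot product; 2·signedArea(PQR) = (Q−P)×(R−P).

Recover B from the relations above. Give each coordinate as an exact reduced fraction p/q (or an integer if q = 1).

1. B_x = -241/34  [C, D, B are collinear ∩ AB ⟂ CD]
2. B_y = 73/34  [C, D, B are collinear ∩ AB ⟂ CD]
   → B = (-241/34, 73/34)

B = (-241/34, 73/34)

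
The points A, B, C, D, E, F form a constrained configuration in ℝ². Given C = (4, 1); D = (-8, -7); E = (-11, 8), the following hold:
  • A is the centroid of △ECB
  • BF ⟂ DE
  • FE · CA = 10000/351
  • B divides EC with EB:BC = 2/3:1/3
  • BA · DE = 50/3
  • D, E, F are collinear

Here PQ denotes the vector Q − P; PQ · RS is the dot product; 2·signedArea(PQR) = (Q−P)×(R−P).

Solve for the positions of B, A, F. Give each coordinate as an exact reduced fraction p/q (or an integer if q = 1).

A = (-8/3, 37/9)
B = (-1, 10/3)
F = (-379/39, 62/39)

1. B_x = -1  [B divides EC with EB:BC = 2/3:1/3]
2. B_y = 10/3  [B divides EC with EB:BC = 2/3:1/3]
   → B = (-1, 10/3)
3. A_x = -8/3  [A is the centroid of △ECB]
4. A_y = 37/9  [A is the centroid of △ECB]
   → A = (-8/3, 37/9)
5. F_x = -379/39  [D, E, F are collinear ∩ BF ⟂ DE]
6. F_y = 62/39  [D, E, F are collinear ∩ BF ⟂ DE]
   → F = (-379/39, 62/39)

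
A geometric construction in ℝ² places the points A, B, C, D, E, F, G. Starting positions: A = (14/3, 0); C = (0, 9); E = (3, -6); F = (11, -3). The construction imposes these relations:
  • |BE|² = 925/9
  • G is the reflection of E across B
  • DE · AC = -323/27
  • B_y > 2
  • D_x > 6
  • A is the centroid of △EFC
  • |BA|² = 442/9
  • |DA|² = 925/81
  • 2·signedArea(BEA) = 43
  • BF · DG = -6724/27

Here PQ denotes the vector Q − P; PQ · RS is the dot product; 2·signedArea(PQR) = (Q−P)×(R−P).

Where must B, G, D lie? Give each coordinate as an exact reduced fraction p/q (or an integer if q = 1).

1. B_x = -5/3  [line -6·x + 5/3·y + -15 = 0 ∩ |BA|² = 442/9]
2. B_y = 3  [line -6·x + 5/3·y + -15 = 0 ∩ |BA|² = 442/9]
   → B = (-5/3, 3)
3. G_x = -19/3  [G is the reflection of E across B]
4. G_y = 12  [G is the reflection of E across B]
   → G = (-19/3, 12)
5. D_x = 56/9  [BF · DG = -6724/27 ∩ DE · AC = -323/27]
6. D_y = -3  [BF · DG = -6724/27 ∩ DE · AC = -323/27]
   → D = (56/9, -3)

B = (-5/3, 3)
D = (56/9, -3)
G = (-19/3, 12)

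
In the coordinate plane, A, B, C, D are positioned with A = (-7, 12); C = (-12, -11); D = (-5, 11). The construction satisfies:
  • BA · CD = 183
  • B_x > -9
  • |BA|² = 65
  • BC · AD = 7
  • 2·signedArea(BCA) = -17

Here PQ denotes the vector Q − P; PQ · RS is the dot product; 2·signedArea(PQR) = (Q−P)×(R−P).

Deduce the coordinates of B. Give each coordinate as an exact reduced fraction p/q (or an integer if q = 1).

B = (-8, 4)

1. B_x = -8  [2·signedArea(BCA) = -17 ∩ BA · CD = 183]
2. B_y = 4  [2·signedArea(BCA) = -17 ∩ BA · CD = 183]
   → B = (-8, 4)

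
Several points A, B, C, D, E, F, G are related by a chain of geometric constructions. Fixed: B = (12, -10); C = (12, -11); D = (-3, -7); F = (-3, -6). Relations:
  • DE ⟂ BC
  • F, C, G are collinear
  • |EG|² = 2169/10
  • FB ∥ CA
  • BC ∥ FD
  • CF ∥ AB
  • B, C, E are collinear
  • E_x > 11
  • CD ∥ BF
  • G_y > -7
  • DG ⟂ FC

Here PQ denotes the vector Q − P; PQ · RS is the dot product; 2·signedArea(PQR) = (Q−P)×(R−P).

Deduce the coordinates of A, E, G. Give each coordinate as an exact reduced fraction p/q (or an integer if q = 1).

A = (27, -15)
E = (12, -7)
G = (-27/10, -61/10)

1. A_x = 27  [CF ∥ AB ∩ FB ∥ CA]
2. A_y = -15  [CF ∥ AB ∩ FB ∥ CA]
   → A = (27, -15)
3. E_x = 12  [B, C, E are collinear ∩ DE ⟂ BC]
4. E_y = -7  [B, C, E are collinear ∩ DE ⟂ BC]
   → E = (12, -7)
5. G_x = -27/10  [F, C, G are collinear ∩ DG ⟂ FC]
6. G_y = -61/10  [F, C, G are collinear ∩ DG ⟂ FC]
   → G = (-27/10, -61/10)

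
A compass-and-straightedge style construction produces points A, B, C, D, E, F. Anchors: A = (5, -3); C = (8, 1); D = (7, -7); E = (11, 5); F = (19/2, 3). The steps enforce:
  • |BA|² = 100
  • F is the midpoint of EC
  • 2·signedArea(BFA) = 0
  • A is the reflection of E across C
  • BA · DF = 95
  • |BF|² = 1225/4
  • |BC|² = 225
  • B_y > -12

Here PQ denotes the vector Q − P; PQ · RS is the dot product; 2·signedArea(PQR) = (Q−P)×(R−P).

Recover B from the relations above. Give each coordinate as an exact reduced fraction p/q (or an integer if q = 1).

1. B_x = -1  [2·signedArea(BFA) = 0 ∩ BA · DF = 95]
2. B_y = -11  [2·signedArea(BFA) = 0 ∩ BA · DF = 95]
   → B = (-1, -11)

B = (-1, -11)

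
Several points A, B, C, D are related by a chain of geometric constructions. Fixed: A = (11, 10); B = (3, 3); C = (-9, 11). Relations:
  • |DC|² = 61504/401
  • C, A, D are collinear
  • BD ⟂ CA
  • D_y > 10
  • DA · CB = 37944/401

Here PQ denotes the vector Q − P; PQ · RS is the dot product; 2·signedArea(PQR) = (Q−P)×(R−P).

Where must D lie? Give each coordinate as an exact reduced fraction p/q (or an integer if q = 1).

D = (1351/401, 4163/401)

1. D_x = 1351/401  [C, A, D are collinear ∩ BD ⟂ CA]
2. D_y = 4163/401  [C, A, D are collinear ∩ BD ⟂ CA]
   → D = (1351/401, 4163/401)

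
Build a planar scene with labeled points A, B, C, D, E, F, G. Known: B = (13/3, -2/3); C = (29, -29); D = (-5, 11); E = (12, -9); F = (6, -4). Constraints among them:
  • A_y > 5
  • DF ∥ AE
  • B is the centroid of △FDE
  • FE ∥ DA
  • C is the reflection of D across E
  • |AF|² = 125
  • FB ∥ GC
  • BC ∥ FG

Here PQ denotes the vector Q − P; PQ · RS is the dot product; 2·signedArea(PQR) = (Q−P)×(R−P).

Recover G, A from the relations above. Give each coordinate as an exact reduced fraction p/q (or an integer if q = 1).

A = (1, 6)
G = (92/3, -97/3)

1. G_x = 92/3  [FB ∥ GC ∩ BC ∥ FG]
2. G_y = -97/3  [FB ∥ GC ∩ BC ∥ FG]
   → G = (92/3, -97/3)
3. A_x = 1  [DF ∥ AE ∩ FE ∥ DA]
4. A_y = 6  [DF ∥ AE ∩ FE ∥ DA]
   → A = (1, 6)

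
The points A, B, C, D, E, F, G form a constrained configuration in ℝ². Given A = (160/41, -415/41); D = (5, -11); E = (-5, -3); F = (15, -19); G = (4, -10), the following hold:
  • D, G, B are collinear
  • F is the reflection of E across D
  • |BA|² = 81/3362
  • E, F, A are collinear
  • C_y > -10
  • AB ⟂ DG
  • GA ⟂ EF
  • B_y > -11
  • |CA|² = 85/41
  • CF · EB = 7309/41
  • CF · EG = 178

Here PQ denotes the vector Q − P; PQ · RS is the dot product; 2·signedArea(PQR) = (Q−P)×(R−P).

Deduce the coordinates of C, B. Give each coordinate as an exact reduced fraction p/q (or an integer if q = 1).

B = (329/82, -821/82)
C = (3, -9)

1. B_x = 329/82  [D, G, B are collinear ∩ AB ⟂ DG]
2. B_y = -821/82  [D, G, B are collinear ∩ AB ⟂ DG]
   → B = (329/82, -821/82)
3. C_x = 3  [CF · EB = 7309/41 ∩ CF · EG = 178]
4. C_y = -9  [CF · EB = 7309/41 ∩ CF · EG = 178]
   → C = (3, -9)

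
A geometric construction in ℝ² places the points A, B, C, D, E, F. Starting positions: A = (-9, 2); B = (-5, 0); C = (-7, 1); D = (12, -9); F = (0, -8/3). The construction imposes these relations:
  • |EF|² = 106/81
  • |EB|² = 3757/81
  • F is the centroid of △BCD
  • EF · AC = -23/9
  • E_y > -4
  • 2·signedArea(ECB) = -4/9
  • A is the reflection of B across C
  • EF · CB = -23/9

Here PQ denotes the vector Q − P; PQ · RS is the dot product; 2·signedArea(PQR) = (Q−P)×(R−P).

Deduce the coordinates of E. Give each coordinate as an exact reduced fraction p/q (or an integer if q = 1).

1. E_x = 1  [EF · AC = -23/9 ∩ 2·signedArea(ECB) = -4/9]
2. E_y = -29/9  [EF · AC = -23/9 ∩ 2·signedArea(ECB) = -4/9]
   → E = (1, -29/9)

E = (1, -29/9)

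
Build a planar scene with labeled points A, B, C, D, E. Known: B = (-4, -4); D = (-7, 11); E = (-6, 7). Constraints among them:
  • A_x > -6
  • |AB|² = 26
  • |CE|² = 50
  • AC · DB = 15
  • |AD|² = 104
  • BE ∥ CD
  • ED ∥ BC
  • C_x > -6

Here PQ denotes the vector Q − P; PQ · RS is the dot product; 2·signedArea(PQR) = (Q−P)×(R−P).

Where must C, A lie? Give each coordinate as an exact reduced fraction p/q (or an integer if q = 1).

A = (-5, 1)
C = (-5, 0)

1. C_x = -5  [BE ∥ CD ∩ ED ∥ BC]
2. C_y = 0  [BE ∥ CD ∩ ED ∥ BC]
   → C = (-5, 0)
3. A_x = -5  [line -3·x + 15·y + -30 = 0 ∩ |AD|² = 104]
4. A_y = 1  [line -3·x + 15·y + -30 = 0 ∩ |AD|² = 104]
   → A = (-5, 1)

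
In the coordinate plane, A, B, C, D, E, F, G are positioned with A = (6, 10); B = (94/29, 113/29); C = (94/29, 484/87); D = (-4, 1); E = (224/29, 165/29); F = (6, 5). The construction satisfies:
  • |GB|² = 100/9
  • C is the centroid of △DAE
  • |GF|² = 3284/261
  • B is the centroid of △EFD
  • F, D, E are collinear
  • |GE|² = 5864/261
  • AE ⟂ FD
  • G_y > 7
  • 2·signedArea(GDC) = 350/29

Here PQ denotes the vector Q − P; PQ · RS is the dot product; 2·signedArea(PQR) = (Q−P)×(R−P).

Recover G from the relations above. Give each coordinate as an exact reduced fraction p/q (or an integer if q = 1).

1. G_x = 94/29  [line -397/87·x + 210/29·y + -3268/87 = 0 ∩ |GB|² = 100/9]
2. G_y = 629/87  [line -397/87·x + 210/29·y + -3268/87 = 0 ∩ |GB|² = 100/9]
   → G = (94/29, 629/87)

G = (94/29, 629/87)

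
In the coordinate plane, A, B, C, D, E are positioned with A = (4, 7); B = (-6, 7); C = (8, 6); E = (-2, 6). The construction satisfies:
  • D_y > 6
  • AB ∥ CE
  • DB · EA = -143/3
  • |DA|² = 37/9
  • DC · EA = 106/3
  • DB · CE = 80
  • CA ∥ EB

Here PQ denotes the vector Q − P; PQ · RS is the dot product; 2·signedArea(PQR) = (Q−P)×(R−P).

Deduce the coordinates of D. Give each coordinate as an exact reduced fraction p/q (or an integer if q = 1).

1. D_x = 2  [DC · EA = 106/3 ∩ DB · CE = 80]
2. D_y = 20/3  [DC · EA = 106/3 ∩ DB · CE = 80]
   → D = (2, 20/3)

D = (2, 20/3)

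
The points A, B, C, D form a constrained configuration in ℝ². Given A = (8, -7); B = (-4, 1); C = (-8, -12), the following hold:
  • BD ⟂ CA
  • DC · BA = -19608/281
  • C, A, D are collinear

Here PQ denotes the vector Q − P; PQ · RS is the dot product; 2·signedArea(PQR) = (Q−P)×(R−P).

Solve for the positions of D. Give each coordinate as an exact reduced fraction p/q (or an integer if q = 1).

D = (-184/281, -2727/281)

1. D_x = -184/281  [C, A, D are collinear ∩ BD ⟂ CA]
2. D_y = -2727/281  [C, A, D are collinear ∩ BD ⟂ CA]
   → D = (-184/281, -2727/281)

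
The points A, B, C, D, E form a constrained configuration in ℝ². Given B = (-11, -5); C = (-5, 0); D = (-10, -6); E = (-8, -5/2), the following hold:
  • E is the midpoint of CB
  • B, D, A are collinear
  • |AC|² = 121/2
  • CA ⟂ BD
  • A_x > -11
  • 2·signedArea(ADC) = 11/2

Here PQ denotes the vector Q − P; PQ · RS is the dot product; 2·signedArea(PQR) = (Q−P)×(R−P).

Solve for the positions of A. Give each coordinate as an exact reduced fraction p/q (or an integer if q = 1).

1. A_x = -21/2  [B, D, A are collinear ∩ CA ⟂ BD]
2. A_y = -11/2  [B, D, A are collinear ∩ CA ⟂ BD]
   → A = (-21/2, -11/2)

A = (-21/2, -11/2)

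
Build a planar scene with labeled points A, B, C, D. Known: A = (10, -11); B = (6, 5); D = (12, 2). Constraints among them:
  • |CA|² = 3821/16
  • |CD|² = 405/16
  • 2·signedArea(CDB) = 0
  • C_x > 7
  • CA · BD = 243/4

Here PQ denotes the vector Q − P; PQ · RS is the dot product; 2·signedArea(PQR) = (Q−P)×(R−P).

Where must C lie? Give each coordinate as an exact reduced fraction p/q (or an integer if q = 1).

1. C_x = 15/2  [2·signedArea(CDB) = 0 ∩ CA · BD = 243/4]
2. C_y = 17/4  [2·signedArea(CDB) = 0 ∩ CA · BD = 243/4]
   → C = (15/2, 17/4)

C = (15/2, 17/4)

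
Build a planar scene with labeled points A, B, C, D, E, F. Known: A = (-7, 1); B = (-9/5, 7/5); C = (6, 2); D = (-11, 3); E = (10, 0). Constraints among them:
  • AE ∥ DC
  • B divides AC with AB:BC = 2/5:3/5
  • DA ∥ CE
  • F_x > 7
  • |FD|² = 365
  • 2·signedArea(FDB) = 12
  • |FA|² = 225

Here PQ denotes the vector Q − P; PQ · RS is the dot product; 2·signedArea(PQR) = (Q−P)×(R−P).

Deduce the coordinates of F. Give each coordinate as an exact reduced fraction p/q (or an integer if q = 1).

1. F_x = 8  [line 8/5·x + 46/5·y + -22 = 0 ∩ |FD|² = 365]
2. F_y = 1  [line 8/5·x + 46/5·y + -22 = 0 ∩ |FD|² = 365]
   → F = (8, 1)

F = (8, 1)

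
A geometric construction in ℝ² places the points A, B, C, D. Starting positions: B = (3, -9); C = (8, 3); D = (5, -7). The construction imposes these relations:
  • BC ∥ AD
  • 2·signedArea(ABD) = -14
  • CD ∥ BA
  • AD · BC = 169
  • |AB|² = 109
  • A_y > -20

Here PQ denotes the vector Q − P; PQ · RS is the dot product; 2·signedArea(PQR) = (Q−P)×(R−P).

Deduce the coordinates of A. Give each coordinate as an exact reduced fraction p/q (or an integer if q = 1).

A = (0, -19)

1. A_x = 0  [BC ∥ AD ∩ CD ∥ BA]
2. A_y = -19  [BC ∥ AD ∩ CD ∥ BA]
   → A = (0, -19)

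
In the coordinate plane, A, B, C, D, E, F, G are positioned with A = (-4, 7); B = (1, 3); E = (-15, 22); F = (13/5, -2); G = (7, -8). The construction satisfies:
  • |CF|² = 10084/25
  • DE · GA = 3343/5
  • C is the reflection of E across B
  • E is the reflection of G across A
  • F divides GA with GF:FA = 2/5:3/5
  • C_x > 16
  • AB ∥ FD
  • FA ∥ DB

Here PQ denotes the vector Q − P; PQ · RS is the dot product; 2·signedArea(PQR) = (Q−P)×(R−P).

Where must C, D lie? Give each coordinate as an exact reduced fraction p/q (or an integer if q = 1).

C = (17, -16)
D = (38/5, -6)

1. C_x = 17  [C is the reflection of E across B]
2. C_y = -16  [C is the reflection of E across B]
   → C = (17, -16)
3. D_x = 38/5  [FA ∥ DB ∩ AB ∥ FD]
4. D_y = -6  [FA ∥ DB ∩ AB ∥ FD]
   → D = (38/5, -6)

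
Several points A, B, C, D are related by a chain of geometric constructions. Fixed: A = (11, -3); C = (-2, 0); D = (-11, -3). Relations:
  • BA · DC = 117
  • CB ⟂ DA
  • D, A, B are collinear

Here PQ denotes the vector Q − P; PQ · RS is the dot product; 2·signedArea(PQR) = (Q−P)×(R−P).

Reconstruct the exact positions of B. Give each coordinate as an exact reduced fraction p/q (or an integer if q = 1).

B = (-2, -3)

1. B_x = -2  [D, A, B are collinear ∩ CB ⟂ DA]
2. B_y = -3  [D, A, B are collinear ∩ CB ⟂ DA]
   → B = (-2, -3)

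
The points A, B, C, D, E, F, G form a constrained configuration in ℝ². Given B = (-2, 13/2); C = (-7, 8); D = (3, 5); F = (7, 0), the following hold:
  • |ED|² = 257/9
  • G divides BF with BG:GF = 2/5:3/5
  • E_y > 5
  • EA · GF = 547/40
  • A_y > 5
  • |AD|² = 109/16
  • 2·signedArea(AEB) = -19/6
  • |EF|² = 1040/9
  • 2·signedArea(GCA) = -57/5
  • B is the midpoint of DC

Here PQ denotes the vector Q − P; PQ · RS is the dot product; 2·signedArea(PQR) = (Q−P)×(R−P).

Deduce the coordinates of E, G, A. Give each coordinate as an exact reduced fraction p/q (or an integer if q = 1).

1. G_x = 8/5  [G divides BF with BG:GF = 2/5:3/5]
2. G_y = 39/10  [G divides BF with BG:GF = 2/5:3/5]
   → G = (8/5, 39/10)
3. A_x = 1/2  [line -41/10·x + -43/5·y + 103/2 = 0 ∩ |AD|² = 109/16]
4. A_y = 23/4  [line -41/10·x + -43/5·y + 103/2 = 0 ∩ |AD|² = 109/16]
   → A = (1/2, 23/4)
5. E_x = -7/3  [EA · GF = 547/40 ∩ 2·signedArea(AEB) = -19/6]
6. E_y = 16/3  [EA · GF = 547/40 ∩ 2·signedArea(AEB) = -19/6]
   → E = (-7/3, 16/3)

A = (1/2, 23/4)
E = (-7/3, 16/3)
G = (8/5, 39/10)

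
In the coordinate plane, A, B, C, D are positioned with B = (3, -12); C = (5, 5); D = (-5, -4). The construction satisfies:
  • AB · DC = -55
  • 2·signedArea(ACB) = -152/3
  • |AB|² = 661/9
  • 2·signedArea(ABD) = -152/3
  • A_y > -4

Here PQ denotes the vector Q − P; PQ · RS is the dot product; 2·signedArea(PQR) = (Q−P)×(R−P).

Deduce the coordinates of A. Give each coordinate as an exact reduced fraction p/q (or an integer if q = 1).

1. A_x = 1  [2·signedArea(ABD) = -152/3 ∩ 2·signedArea(ACB) = -152/3]
2. A_y = -11/3  [2·signedArea(ABD) = -152/3 ∩ 2·signedArea(ACB) = -152/3]
   → A = (1, -11/3)

A = (1, -11/3)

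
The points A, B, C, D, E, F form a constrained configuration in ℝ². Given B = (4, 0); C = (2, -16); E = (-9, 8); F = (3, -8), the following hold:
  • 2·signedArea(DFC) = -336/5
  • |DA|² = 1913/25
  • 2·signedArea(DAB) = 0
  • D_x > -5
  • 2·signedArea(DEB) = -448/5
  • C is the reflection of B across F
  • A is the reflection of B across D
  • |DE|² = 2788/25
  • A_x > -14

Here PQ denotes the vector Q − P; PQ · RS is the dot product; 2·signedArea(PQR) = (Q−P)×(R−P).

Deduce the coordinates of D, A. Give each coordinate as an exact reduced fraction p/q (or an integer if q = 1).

A = (-66/5, -16/5)
D = (-23/5, -8/5)

1. D_x = -23/5  [2·signedArea(DFC) = -336/5 ∩ 2·signedArea(DEB) = -448/5]
2. D_y = -8/5  [2·signedArea(DFC) = -336/5 ∩ 2·signedArea(DEB) = -448/5]
   → D = (-23/5, -8/5)
3. A_x = -66/5  [2·signedArea(DAB) = 0 ∩ A is the reflection of B across D]
4. A_y = -16/5  [2·signedArea(DAB) = 0 ∩ A is the reflection of B across D]
   → A = (-66/5, -16/5)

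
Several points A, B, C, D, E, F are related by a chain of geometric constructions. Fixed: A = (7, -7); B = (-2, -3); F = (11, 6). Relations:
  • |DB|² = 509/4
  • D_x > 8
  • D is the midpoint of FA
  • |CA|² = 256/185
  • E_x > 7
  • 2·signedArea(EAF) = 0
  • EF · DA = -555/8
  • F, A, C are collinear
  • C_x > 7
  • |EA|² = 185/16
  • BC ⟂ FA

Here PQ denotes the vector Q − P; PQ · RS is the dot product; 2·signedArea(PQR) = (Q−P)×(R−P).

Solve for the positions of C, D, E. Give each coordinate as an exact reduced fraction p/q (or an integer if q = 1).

1. C_x = 1359/185  [F, A, C are collinear ∩ BC ⟂ FA]
2. C_y = -1087/185  [F, A, C are collinear ∩ BC ⟂ FA]
   → C = (1359/185, -1087/185)
3. D_x = 9  [D is the midpoint of FA]
4. D_y = -1/2  [D is the midpoint of FA]
   → D = (9, -1/2)
5. E_x = 8  [2·signedArea(EAF) = 0 ∩ EF · DA = -555/8]
6. E_y = -15/4  [2·signedArea(EAF) = 0 ∩ EF · DA = -555/8]
   → E = (8, -15/4)

C = (1359/185, -1087/185)
D = (9, -1/2)
E = (8, -15/4)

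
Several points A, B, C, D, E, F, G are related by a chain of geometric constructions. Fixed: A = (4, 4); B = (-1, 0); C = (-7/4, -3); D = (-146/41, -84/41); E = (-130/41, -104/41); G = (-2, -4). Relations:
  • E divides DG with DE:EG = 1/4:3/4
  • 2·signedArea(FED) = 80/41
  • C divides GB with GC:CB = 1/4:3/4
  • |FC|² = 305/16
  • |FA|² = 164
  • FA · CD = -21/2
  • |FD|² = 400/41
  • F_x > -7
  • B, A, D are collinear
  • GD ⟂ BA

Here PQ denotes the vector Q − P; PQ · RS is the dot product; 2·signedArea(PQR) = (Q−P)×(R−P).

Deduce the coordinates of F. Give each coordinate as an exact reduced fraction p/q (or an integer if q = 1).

F = (-6, -4)

1. F_x = -6  [FA · CD = -21/2 ∩ 2·signedArea(FED) = 80/41]
2. F_y = -4  [FA · CD = -21/2 ∩ 2·signedArea(FED) = 80/41]
   → F = (-6, -4)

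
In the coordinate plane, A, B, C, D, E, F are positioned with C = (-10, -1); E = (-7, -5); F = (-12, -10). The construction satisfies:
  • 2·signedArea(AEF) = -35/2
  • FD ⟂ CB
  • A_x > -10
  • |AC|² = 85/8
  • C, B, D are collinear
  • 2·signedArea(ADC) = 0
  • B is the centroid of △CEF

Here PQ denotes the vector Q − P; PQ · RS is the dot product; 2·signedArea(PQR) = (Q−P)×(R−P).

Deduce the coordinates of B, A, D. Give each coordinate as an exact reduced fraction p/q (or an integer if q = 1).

1. B_x = -29/3  [B is the centroid of △CEF]
2. B_y = -16/3  [B is the centroid of △CEF]
   → B = (-29/3, -16/3)
3. D_x = -317/34  [C, B, D are collinear ∩ FD ⟂ CB]
4. D_y = -333/34  [C, B, D are collinear ∩ FD ⟂ CB]
   → D = (-317/34, -333/34)
5. A_x = -39/4  [2·signedArea(ADC) = 0 ∩ 2·signedArea(AEF) = -35/2]
6. A_y = -17/4  [2·signedArea(ADC) = 0 ∩ 2·signedArea(AEF) = -35/2]
   → A = (-39/4, -17/4)

A = (-39/4, -17/4)
B = (-29/3, -16/3)
D = (-317/34, -333/34)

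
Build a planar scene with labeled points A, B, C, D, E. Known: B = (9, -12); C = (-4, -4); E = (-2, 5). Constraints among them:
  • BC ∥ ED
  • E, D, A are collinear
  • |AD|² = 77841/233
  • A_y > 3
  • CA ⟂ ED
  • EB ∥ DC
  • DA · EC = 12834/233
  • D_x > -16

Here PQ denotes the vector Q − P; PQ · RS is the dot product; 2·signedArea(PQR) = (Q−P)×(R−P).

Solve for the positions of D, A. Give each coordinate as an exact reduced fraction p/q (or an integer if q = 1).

A = (132/233, 797/233)
D = (-15, 13)

1. D_x = -15  [EB ∥ DC ∩ BC ∥ ED]
2. D_y = 13  [EB ∥ DC ∩ BC ∥ ED]
   → D = (-15, 13)
3. A_x = 132/233  [E, D, A are collinear ∩ CA ⟂ ED]
4. A_y = 797/233  [E, D, A are collinear ∩ CA ⟂ ED]
   → A = (132/233, 797/233)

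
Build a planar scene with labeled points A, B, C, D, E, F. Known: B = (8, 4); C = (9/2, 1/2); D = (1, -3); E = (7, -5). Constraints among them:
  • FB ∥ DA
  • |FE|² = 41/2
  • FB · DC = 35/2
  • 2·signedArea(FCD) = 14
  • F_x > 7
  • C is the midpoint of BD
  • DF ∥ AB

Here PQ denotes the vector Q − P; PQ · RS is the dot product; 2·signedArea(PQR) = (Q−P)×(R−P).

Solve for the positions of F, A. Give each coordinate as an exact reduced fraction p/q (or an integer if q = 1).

A = (3/2, 3/2)
F = (15/2, -1/2)

1. F_x = 15/2  [2·signedArea(FCD) = 14 ∩ FB · DC = 35/2]
2. F_y = -1/2  [2·signedArea(FCD) = 14 ∩ FB · DC = 35/2]
   → F = (15/2, -1/2)
3. A_x = 3/2  [DF ∥ AB ∩ FB ∥ DA]
4. A_y = 3/2  [DF ∥ AB ∩ FB ∥ DA]
   → A = (3/2, 3/2)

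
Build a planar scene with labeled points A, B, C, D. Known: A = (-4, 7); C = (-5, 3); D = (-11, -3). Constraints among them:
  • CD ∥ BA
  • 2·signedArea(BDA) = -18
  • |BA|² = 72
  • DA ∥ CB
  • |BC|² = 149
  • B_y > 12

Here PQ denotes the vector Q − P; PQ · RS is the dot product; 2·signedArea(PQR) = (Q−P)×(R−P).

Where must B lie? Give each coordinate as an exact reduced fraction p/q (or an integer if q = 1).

1. B_x = 2  [CD ∥ BA ∩ DA ∥ CB]
2. B_y = 13  [CD ∥ BA ∩ DA ∥ CB]
   → B = (2, 13)

B = (2, 13)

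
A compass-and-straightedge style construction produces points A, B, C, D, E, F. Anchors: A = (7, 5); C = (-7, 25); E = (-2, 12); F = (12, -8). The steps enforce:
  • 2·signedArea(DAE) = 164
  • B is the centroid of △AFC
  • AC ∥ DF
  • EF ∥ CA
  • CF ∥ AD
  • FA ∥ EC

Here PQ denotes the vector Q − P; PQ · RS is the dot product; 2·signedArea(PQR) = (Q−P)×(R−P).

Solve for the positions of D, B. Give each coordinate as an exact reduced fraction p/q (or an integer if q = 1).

1. D_x = 26  [AC ∥ DF ∩ CF ∥ AD]
2. D_y = -28  [AC ∥ DF ∩ CF ∥ AD]
   → D = (26, -28)
3. B_x = 4  [B is the centroid of △AFC]
4. B_y = 22/3  [B is the centroid of △AFC]
   → B = (4, 22/3)

B = (4, 22/3)
D = (26, -28)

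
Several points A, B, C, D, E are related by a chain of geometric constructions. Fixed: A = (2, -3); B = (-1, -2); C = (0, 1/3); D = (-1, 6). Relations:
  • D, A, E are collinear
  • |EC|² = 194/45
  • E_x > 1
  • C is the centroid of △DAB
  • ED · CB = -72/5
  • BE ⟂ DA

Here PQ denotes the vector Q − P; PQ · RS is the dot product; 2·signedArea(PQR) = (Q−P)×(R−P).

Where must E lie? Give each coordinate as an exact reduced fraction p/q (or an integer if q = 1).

E = (7/5, -6/5)

1. E_x = 7/5  [D, A, E are collinear ∩ BE ⟂ DA]
2. E_y = -6/5  [D, A, E are collinear ∩ BE ⟂ DA]
   → E = (7/5, -6/5)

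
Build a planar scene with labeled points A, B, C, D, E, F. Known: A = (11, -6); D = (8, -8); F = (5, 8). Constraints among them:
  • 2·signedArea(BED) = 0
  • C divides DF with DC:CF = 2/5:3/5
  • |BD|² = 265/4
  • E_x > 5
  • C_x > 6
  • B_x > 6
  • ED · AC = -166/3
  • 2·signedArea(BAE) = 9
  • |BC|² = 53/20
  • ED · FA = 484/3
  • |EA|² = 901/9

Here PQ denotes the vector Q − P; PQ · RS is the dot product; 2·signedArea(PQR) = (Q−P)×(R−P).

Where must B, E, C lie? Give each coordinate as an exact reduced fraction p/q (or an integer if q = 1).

B = (13/2, 0)
C = (34/5, -8/5)
E = (6, 8/3)

1. C_x = 34/5  [C divides DF with DC:CF = 2/5:3/5]
2. C_y = -8/5  [C divides DF with DC:CF = 2/5:3/5]
   → C = (34/5, -8/5)
3. E_x = 6  [ED · AC = -166/3 ∩ ED · FA = 484/3]
4. E_y = 8/3  [ED · AC = -166/3 ∩ ED · FA = 484/3]
   → E = (6, 8/3)
5. B_x = 13/2  [2·signedArea(BED) = 0 ∩ 2·signedArea(BAE) = 9]
6. B_y = 0  [2·signedArea(BED) = 0 ∩ 2·signedArea(BAE) = 9]
   → B = (13/2, 0)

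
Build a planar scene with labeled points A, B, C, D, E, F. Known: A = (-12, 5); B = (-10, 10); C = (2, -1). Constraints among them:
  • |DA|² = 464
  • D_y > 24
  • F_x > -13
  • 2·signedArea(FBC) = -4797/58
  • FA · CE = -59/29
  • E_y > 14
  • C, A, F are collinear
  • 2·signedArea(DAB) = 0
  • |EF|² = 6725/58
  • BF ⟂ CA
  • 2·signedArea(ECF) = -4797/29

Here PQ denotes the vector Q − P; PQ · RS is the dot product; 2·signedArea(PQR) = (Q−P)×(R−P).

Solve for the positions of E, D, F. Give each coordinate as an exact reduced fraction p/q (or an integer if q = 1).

1. D_x = -4  [line -5·x + 2·y + -70 = 0 ∩ |DA|² = 464]
2. D_y = 25  [line -5·x + 2·y + -70 = 0 ∩ |DA|² = 464]
   → D = (-4, 25)
3. F_x = -703/58  [C, A, F are collinear ∩ BF ⟂ CA]
4. F_y = 293/58  [C, A, F are collinear ∩ BF ⟂ CA]
   → F = (-703/58, 293/58)
5. E_x = -8  [2·signedArea(ECF) = -4797/29 ∩ FA · CE = -59/29]
6. E_y = 15  [2·signedArea(ECF) = -4797/29 ∩ FA · CE = -59/29]
   → E = (-8, 15)

D = (-4, 25)
E = (-8, 15)
F = (-703/58, 293/58)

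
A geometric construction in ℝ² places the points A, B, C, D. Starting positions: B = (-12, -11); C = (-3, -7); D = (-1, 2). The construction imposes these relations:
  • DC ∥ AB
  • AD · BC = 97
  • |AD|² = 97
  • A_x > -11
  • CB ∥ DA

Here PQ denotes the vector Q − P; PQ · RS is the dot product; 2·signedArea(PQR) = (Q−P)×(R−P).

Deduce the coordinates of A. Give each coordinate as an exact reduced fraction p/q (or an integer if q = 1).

A = (-10, -2)

1. A_x = -10  [DC ∥ AB ∩ CB ∥ DA]
2. A_y = -2  [DC ∥ AB ∩ CB ∥ DA]
   → A = (-10, -2)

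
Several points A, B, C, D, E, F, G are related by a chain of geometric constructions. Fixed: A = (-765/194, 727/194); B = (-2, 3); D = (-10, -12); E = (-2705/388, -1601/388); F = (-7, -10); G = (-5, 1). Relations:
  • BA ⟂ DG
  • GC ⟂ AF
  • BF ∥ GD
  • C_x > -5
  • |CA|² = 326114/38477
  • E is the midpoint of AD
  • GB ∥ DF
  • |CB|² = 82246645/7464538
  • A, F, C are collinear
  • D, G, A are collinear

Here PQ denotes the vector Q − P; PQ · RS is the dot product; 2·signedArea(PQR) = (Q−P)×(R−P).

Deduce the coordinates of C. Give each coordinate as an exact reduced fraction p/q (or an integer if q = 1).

1. C_x = -34151627/7464538  [A, F, C are collinear ∩ GC ⟂ AF]
2. C_y = 6759461/7464538  [A, F, C are collinear ∩ GC ⟂ AF]
   → C = (-34151627/7464538, 6759461/7464538)

C = (-34151627/7464538, 6759461/7464538)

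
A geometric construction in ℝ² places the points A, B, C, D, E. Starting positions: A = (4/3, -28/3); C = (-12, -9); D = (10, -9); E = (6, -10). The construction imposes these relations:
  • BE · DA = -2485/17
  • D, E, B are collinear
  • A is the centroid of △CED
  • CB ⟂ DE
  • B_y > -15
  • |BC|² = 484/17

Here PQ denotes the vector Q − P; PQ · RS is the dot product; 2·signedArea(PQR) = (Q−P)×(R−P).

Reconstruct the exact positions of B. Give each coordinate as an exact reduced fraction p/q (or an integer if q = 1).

1. B_x = -182/17  [D, E, B are collinear ∩ CB ⟂ DE]
2. B_y = -241/17  [D, E, B are collinear ∩ CB ⟂ DE]
   → B = (-182/17, -241/17)

B = (-182/17, -241/17)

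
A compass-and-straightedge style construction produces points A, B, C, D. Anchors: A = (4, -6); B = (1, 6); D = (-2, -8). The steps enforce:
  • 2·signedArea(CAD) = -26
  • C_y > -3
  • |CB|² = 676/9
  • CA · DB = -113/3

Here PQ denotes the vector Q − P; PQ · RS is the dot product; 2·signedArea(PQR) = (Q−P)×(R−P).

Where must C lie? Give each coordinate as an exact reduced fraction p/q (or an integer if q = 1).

C = (1, -8/3)

1. C_x = 1  [2·signedArea(CAD) = -26 ∩ CA · DB = -113/3]
2. C_y = -8/3  [2·signedArea(CAD) = -26 ∩ CA · DB = -113/3]
   → C = (1, -8/3)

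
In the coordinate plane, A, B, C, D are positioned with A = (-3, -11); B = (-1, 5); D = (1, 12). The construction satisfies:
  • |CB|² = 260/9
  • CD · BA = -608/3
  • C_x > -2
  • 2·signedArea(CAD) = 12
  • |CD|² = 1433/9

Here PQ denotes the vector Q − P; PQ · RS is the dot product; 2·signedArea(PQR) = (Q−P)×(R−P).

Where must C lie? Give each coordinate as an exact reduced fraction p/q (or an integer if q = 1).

C = (-5/3, -1/3)

1. C_x = -5/3  [2·signedArea(CAD) = 12 ∩ CD · BA = -608/3]
2. C_y = -1/3  [2·signedArea(CAD) = 12 ∩ CD · BA = -608/3]
   → C = (-5/3, -1/3)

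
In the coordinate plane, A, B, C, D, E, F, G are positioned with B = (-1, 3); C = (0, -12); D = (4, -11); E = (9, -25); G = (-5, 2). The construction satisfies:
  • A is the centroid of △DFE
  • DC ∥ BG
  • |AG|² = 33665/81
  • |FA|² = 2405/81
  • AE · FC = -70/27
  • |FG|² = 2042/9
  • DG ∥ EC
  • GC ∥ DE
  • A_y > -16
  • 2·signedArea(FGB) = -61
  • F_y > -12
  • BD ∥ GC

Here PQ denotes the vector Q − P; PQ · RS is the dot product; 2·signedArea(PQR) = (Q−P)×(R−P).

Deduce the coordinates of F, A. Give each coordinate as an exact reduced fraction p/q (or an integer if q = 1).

A = (43/9, -143/9)
F = (4/3, -35/3)

1. F_x = 4/3  [line -1·x + 4·y + 48 = 0 ∩ |FG|² = 2042/9]
2. F_y = -35/3  [line -1·x + 4·y + 48 = 0 ∩ |FG|² = 2042/9]
   → F = (4/3, -35/3)
3. A_x = 43/9  [A is the centroid of △DFE]
4. A_y = -143/9  [A is the centroid of △DFE]
   → A = (43/9, -143/9)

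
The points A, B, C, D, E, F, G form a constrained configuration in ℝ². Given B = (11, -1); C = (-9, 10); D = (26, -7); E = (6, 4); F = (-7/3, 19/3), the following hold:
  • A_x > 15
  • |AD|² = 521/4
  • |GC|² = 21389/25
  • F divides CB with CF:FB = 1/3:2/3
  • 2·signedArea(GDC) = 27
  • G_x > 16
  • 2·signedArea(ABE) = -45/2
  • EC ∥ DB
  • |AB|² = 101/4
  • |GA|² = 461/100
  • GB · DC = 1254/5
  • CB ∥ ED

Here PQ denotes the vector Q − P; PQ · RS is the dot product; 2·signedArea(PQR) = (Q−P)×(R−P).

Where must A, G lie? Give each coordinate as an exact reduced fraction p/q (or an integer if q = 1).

A = (16, -3/2)
G = (17, -17/5)

1. A_x = 16  [line -5·x + -5·y + 145/2 = 0 ∩ |AB|² = 101/4]
2. A_y = -3/2  [line -5·x + -5·y + 145/2 = 0 ∩ |AB|² = 101/4]
   → A = (16, -3/2)
3. G_x = 17  [2·signedArea(GDC) = 27 ∩ GB · DC = 1254/5]
4. G_y = -17/5  [2·signedArea(GDC) = 27 ∩ GB · DC = 1254/5]
   → G = (17, -17/5)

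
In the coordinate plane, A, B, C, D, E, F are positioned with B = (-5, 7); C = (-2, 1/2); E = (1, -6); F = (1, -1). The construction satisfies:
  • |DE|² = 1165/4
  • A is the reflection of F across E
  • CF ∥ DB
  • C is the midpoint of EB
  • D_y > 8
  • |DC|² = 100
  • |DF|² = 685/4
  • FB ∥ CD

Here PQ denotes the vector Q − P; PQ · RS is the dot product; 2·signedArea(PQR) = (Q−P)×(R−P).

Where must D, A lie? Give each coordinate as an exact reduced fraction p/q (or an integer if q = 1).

1. D_x = -8  [CF ∥ DB ∩ FB ∥ CD]
2. D_y = 17/2  [CF ∥ DB ∩ FB ∥ CD]
   → D = (-8, 17/2)
3. A_x = 1  [A is the reflection of F across E]
4. A_y = -11  [A is the reflection of F across E]
   → A = (1, -11)

A = (1, -11)
D = (-8, 17/2)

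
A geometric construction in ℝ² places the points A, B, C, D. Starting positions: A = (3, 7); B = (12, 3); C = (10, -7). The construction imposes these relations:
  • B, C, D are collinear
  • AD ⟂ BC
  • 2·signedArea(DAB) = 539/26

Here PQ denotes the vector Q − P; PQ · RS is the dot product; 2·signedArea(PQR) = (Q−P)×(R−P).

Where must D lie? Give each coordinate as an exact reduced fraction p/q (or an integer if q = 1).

1. D_x = 323/26  [B, C, D are collinear ∩ AD ⟂ BC]
2. D_y = 133/26  [B, C, D are collinear ∩ AD ⟂ BC]
   → D = (323/26, 133/26)

D = (323/26, 133/26)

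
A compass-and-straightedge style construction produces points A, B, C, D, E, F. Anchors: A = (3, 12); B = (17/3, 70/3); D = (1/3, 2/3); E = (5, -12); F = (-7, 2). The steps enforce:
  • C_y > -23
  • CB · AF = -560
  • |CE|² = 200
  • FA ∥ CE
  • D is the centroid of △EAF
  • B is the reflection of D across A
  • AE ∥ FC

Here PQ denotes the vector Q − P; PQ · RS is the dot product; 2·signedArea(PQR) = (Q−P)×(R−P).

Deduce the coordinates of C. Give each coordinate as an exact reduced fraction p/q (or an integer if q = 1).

C = (-5, -22)

1. C_x = -5  [FA ∥ CE ∩ AE ∥ FC]
2. C_y = -22  [FA ∥ CE ∩ AE ∥ FC]
   → C = (-5, -22)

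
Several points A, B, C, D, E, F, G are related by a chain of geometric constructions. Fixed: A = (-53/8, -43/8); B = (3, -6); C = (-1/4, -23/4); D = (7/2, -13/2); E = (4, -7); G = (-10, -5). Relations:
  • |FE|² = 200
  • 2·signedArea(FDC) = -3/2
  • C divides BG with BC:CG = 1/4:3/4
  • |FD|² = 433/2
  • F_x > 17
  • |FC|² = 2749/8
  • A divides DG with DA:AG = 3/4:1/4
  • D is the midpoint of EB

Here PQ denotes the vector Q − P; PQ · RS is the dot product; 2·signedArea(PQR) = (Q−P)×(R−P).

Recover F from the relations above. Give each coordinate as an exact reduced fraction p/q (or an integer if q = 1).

1. F_x = 18  [line -3/4·x + -15/4·y + -81/4 = 0 ∩ |FE|² = 200]
2. F_y = -9  [line -3/4·x + -15/4·y + -81/4 = 0 ∩ |FE|² = 200]
   → F = (18, -9)

F = (18, -9)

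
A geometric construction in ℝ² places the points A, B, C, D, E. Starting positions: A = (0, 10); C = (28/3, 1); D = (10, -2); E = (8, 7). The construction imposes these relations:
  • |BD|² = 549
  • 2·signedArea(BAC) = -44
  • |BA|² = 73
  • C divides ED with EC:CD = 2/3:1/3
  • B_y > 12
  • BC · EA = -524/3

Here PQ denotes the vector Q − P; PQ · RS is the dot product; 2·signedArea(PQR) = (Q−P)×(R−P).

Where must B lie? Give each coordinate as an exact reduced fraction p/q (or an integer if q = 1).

B = (-8, 13)

1. B_x = -8  [2·signedArea(BAC) = -44 ∩ BC · EA = -524/3]
2. B_y = 13  [2·signedArea(BAC) = -44 ∩ BC · EA = -524/3]
   → B = (-8, 13)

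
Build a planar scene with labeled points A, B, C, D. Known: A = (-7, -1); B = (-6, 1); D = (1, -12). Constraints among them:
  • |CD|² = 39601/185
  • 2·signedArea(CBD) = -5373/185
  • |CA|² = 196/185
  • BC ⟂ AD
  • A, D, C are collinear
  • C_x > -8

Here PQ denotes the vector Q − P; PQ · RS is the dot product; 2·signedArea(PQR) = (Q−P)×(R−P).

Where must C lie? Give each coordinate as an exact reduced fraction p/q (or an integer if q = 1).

C = (-1407/185, -31/185)

1. C_x = -1407/185  [A, D, C are collinear ∩ BC ⟂ AD]
2. C_y = -31/185  [A, D, C are collinear ∩ BC ⟂ AD]
   → C = (-1407/185, -31/185)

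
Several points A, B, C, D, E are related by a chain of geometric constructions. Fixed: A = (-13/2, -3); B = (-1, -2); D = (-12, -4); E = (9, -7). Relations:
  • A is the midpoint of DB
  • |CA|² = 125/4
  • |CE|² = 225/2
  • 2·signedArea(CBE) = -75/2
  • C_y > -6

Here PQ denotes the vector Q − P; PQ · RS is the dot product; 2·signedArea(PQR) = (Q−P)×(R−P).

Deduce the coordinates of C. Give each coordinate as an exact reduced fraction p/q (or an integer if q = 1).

1. C_x = -3/2  [line 5·x + 10·y + 125/2 = 0 ∩ |CE|² = 225/2]
2. C_y = -11/2  [line 5·x + 10·y + 125/2 = 0 ∩ |CE|² = 225/2]
   → C = (-3/2, -11/2)

C = (-3/2, -11/2)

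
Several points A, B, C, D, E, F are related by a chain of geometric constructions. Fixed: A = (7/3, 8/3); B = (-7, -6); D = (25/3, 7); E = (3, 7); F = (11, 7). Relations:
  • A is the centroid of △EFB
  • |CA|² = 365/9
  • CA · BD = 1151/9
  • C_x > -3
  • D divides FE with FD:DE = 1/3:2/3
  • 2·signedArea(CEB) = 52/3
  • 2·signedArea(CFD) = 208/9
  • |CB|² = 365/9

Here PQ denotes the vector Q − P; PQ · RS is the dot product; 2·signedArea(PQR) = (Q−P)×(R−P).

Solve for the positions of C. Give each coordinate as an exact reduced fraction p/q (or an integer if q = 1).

C = (-7/3, -5/3)

1. C_x = -7/3  [2·signedArea(CEB) = 52/3 ∩ CA · BD = 1151/9]
2. C_y = -5/3  [2·signedArea(CEB) = 52/3 ∩ CA · BD = 1151/9]
   → C = (-7/3, -5/3)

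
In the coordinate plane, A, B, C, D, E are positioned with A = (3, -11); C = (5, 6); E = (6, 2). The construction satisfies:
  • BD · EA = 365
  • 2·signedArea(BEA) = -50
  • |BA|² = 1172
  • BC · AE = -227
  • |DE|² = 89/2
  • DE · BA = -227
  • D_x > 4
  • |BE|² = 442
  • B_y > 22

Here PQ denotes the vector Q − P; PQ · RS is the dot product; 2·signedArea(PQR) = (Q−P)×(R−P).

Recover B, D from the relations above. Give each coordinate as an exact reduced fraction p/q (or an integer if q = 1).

B = (7, 23)
D = (9/2, -9/2)

1. B_x = 7  [BC · AE = -227 ∩ 2·signedArea(BEA) = -50]
2. B_y = 23  [BC · AE = -227 ∩ 2·signedArea(BEA) = -50]
   → B = (7, 23)
3. D_x = 9/2  [DE · BA = -227 ∩ BD · EA = 365]
4. D_y = -9/2  [DE · BA = -227 ∩ BD · EA = 365]
   → D = (9/2, -9/2)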